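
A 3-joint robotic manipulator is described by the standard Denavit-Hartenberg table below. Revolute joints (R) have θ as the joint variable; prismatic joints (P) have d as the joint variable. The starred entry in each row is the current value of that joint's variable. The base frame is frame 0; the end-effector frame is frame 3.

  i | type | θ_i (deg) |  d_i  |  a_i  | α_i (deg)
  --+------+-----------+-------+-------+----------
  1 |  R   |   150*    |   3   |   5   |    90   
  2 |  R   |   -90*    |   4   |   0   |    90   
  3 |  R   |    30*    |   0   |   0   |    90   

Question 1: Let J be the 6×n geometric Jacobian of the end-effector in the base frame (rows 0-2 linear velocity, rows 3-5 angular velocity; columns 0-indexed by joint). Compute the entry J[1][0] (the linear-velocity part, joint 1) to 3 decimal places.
-2.330

axis z_0 = ẑ; lever o_n−o_0 = (-2.3301,5.9641,3.0000)
cross product → J_v[:, 0] = (-5.9641,-2.3301,0.0000)
J_ω[:, 0] = z_0
entry J[1][0] = -2.3301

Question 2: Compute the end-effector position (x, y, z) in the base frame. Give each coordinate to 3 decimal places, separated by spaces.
after link 1: o_1 = (-4.3301, 2.5000, 3.0000)
after link 2: o_2 = (-2.3301, 5.9641, 3.0000)
after link 3: o_3 = (-2.3301, 5.9641, 3.0000)

-2.330 5.964 3.000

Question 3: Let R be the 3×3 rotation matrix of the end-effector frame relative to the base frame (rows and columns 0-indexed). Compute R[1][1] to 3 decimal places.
End-effector y-axis (col 1 of R) = (0.8660,-0.5000,-0.0000)
R[1][1] = -0.5000

-0.500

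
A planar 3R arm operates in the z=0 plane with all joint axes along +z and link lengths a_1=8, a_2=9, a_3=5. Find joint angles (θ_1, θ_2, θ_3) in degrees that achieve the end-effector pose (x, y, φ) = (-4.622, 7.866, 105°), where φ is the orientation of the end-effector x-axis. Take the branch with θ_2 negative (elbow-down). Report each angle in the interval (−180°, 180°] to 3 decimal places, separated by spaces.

wrist centre = target − a_3·(cos φ, sin φ) = (-3.3279, 3.0364)
cos θ_2 = (20.2945−8²−9²)/(2·8·9) = -0.8660; θ_2 = -149.9983° (elbow-down)
β = atan2(3.0364,-3.3279) = 137.6228°; ψ = atan2(-4.5002,0.2059) = -87.3803°
θ_1 = β − ψ = 225.0030°
θ_3 = φ − θ_1 − θ_2 = 29.9952° (wrapped to (-180°,180°])

-134.997 -149.998 29.995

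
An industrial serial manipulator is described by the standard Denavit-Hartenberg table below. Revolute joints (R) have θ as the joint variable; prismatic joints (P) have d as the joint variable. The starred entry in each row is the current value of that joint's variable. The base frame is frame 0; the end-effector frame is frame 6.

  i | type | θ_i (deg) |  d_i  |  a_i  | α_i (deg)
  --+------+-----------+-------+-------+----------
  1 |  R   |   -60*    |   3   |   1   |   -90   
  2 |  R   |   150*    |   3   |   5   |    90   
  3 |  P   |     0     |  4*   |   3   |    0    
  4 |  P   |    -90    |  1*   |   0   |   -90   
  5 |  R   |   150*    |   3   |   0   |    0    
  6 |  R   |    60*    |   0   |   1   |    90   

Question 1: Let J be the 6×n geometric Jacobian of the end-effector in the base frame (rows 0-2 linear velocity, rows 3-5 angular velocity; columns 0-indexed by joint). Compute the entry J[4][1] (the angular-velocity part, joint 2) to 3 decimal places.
axis z_1 = (0.8660,0.5000,0.0000); lever o_n−o_1 = (-0.0401,7.8014,-10.2631)
cross product → J_v[:, 1] = (-5.1316,8.8881,6.7763)
J_ω[:, 1] = z_1
entry J[4][1] = 0.5000

0.500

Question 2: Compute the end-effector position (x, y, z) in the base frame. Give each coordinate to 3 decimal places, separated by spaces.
after link 1: o_1 = (0.5000, -0.8660, 3.0000)
after link 2: o_2 = (0.9330, 4.3840, 0.5000)
after link 3: o_3 = (0.6340, 4.9019, -4.4641)
after link 4: o_4 = (0.8840, 4.4689, -5.3301)
after link 5: o_5 = (-0.4151, 6.7189, -6.8301)
after link 6: o_6 = (0.4599, 6.9354, -7.2631)

0.460 6.935 -7.263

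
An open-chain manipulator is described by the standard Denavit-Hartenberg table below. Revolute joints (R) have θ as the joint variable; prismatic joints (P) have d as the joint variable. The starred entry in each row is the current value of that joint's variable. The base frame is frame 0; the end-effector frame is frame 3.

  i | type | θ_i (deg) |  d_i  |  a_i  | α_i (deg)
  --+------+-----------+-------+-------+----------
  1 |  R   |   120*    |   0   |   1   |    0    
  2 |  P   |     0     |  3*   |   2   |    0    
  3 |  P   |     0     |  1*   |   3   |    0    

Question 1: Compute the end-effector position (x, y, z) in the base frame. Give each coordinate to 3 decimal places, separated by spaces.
after link 1: o_1 = (-0.5000, 0.8660, 0.0000)
after link 2: o_2 = (-1.5000, 2.5981, 3.0000)
after link 3: o_3 = (-3.0000, 5.1962, 4.0000)

-3.000 5.196 4.000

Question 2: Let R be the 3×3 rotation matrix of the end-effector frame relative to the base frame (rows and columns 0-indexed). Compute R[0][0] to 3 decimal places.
-0.500

End-effector x-axis (col 0 of R) = (-0.5000,0.8660,0.0000)
R[0][0] = -0.5000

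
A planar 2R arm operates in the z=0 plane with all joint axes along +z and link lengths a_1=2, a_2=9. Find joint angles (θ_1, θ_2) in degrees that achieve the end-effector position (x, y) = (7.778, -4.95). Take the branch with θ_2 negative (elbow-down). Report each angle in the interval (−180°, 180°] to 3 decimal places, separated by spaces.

cos θ_2 = (84.9998−2²−9²)/(2·2·9) = -0.0000; θ_2 = -90.0003° (elbow-down)
β = atan2(-4.9500,7.7780) = -32.4731°; ψ = atan2(-9.0000,1.9999) = -77.4715°
θ_1 = β − ψ = 44.9984°

44.998 -90.000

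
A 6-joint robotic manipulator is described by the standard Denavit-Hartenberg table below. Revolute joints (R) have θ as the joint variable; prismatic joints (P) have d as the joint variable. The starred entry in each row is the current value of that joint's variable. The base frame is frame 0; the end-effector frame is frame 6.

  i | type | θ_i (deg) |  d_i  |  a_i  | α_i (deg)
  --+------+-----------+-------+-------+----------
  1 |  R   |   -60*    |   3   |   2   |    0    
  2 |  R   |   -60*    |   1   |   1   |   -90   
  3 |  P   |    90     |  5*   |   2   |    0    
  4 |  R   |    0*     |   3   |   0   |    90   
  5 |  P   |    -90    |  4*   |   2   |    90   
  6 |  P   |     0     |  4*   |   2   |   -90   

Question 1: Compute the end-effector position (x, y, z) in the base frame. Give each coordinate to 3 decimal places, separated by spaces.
after link 1: o_1 = (1.0000, -1.7321, 3.0000)
after link 2: o_2 = (0.5000, -2.5981, 4.0000)
after link 3: o_3 = (4.8301, -5.0981, 2.0000)
after link 4: o_4 = (7.4282, -6.5981, 2.0000)
after link 5: o_5 = (3.6962, -9.0622, 2.0000)
after link 6: o_6 = (1.9641, -8.0622, 6.0000)

1.964 -8.062 6.000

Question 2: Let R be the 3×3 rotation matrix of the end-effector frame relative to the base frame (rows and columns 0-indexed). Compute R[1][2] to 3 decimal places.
-0.866

End-effector z-axis (col 2 of R) = (-0.5000,-0.8660,0.0000)
R[1][2] = -0.8660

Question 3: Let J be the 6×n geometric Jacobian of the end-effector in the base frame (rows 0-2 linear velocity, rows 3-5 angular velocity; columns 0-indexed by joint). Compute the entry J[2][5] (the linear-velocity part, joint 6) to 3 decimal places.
1.000

prismatic axis z_5 = (-0.0000,0.0000,1.0000)
J_v[:, 5] = z_5; J_ω[:, 5] = (0,0,0)
entry J[2][5] = 1.0000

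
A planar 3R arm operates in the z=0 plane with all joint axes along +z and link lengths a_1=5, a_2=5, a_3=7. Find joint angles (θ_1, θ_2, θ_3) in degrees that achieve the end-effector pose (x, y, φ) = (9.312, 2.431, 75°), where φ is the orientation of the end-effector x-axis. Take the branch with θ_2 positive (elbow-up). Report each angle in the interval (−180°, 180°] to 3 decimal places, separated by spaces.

wrist centre = target − a_3·(cos φ, sin φ) = (7.5003, -4.3305)
cos θ_2 = (75.0071−5²−5²)/(2·5·5) = 0.5001; θ_2 = 59.9907° (elbow-up)
β = atan2(-4.3305,7.5003) = -30.0011°; ψ = atan2(4.3297,7.5007) = 29.9953°
θ_1 = β − ψ = -59.9965°
θ_3 = φ − θ_1 − θ_2 = 75.0058° (wrapped to (-180°,180°])

-59.996 59.991 75.006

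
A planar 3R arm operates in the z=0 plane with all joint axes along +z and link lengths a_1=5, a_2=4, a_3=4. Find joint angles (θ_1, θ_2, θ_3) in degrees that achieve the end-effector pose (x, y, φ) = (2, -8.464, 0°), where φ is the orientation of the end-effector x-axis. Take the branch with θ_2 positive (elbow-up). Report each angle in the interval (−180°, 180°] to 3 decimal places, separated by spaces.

wrist centre = target − a_3·(cos φ, sin φ) = (-2.0000, -8.4640)
cos θ_2 = (75.6393−5²−4²)/(2·5·4) = 0.8660; θ_2 = 30.0049° (elbow-up)
β = atan2(-8.4640,-2.0000) = -103.2948°; ψ = atan2(2.0003,8.4639) = 13.2969°
θ_1 = β − ψ = -116.5917°
θ_3 = φ − θ_1 − θ_2 = 86.5868° (wrapped to (-180°,180°])

-116.592 30.005 86.587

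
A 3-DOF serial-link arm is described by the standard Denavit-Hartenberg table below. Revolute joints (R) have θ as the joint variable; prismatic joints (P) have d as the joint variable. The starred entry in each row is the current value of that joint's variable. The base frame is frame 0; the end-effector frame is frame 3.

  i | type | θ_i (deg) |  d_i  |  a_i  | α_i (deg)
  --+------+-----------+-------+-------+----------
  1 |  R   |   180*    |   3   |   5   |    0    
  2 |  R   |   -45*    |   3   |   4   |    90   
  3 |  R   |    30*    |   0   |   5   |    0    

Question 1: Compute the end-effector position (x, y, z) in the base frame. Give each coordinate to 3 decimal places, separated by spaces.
-10.890 5.890 8.500

after link 1: o_1 = (-5.0000, 0.0000, 3.0000)
after link 2: o_2 = (-7.8284, 2.8284, 6.0000)
after link 3: o_3 = (-10.8903, 5.8903, 8.5000)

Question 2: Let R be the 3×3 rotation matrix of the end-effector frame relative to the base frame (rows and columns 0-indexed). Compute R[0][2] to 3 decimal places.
End-effector z-axis (col 2 of R) = (0.7071,0.7071,0.0000)
R[0][2] = 0.7071

0.707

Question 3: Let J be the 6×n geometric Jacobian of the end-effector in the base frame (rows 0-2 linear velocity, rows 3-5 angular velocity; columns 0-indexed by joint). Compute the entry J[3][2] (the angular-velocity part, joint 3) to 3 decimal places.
axis z_2 = (0.7071,0.7071,0.0000); lever o_n−o_2 = (-3.0619,3.0619,2.5000)
cross product → J_v[:, 2] = (1.7678,-1.7678,4.3301)
J_ω[:, 2] = z_2
entry J[3][2] = 0.7071

0.707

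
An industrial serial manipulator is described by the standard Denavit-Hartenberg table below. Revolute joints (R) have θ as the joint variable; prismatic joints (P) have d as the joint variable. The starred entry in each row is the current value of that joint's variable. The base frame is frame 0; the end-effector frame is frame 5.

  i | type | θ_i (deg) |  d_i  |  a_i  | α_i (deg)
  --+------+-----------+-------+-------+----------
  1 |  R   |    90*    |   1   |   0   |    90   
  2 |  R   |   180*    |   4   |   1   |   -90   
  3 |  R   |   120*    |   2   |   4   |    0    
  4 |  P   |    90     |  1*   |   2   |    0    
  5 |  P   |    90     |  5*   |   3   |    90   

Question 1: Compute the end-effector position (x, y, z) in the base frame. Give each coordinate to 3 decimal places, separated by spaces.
after link 1: o_1 = (0.0000, 0.0000, 1.0000)
after link 2: o_2 = (4.0000, -1.0000, 1.0000)
after link 3: o_3 = (0.5359, 1.0000, -1.0000)
after link 4: o_4 = (1.5359, 2.7321, -2.0000)
after link 5: o_5 = (4.1340, 1.2321, -7.0000)

4.134 1.232 -7.000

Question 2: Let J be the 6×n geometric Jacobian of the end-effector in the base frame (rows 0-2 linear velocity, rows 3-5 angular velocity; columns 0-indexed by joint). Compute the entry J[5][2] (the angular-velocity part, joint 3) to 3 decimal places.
axis z_2 = (0.0000,-0.0000,-1.0000); lever o_n−o_2 = (0.1340,2.2321,-8.0000)
cross product → J_v[:, 2] = (2.2321,-0.1340,0.0000)
J_ω[:, 2] = z_2
entry J[5][2] = -1.0000

-1.000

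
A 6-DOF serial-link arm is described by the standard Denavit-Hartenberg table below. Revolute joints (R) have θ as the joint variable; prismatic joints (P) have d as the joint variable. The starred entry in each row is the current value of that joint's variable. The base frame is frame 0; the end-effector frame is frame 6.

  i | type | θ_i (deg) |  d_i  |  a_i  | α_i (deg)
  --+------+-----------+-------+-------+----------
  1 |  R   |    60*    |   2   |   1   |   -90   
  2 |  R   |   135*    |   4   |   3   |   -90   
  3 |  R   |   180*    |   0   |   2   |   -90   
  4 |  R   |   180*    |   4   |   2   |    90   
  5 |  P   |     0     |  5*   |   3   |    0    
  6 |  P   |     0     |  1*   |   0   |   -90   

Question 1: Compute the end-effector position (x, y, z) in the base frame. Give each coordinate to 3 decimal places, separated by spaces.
after link 1: o_1 = (0.5000, 0.8660, 2.0000)
after link 2: o_2 = (-4.0248, 1.0289, -0.1213)
after link 3: o_3 = (-3.3177, 2.2537, 1.2929)
after link 4: o_4 = (-7.4889, 3.0289, -0.1213)
after link 5: o_5 = (-6.7818, 4.2537, -5.7782)
after link 6: o_6 = (-6.4282, 4.8660, -6.4853)

-6.428 4.866 -6.485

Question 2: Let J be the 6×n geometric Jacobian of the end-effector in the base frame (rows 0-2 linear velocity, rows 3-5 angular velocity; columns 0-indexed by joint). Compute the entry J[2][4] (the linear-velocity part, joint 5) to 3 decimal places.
-0.707

prismatic axis z_4 = (0.3536,0.6124,-0.7071)
J_v[:, 4] = z_4; J_ω[:, 4] = (0,0,0)
entry J[2][4] = -0.7071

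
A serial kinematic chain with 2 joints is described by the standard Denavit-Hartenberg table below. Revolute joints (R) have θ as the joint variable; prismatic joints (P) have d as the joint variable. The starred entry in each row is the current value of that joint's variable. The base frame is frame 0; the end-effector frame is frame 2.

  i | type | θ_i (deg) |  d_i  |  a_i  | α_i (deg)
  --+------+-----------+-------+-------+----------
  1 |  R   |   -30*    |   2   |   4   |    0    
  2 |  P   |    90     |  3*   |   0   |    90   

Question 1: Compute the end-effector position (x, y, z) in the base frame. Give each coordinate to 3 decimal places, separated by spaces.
3.464 -2.000 5.000

after link 1: o_1 = (3.4641, -2.0000, 2.0000)
after link 2: o_2 = (3.4641, -2.0000, 5.0000)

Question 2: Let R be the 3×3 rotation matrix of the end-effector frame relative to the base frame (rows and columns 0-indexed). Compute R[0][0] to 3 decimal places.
0.500

End-effector x-axis (col 0 of R) = (0.5000,0.8660,0.0000)
R[0][0] = 0.5000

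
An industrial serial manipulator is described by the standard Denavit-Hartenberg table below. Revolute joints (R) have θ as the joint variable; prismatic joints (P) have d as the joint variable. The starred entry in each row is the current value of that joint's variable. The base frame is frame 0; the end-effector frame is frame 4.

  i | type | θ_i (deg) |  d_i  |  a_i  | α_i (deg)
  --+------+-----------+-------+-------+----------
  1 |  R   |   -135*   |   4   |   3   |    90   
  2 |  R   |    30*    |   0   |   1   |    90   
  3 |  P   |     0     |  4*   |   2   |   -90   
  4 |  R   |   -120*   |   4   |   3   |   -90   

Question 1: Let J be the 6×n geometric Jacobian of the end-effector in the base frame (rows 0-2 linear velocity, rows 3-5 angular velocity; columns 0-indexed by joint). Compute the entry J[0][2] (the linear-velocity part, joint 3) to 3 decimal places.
prismatic axis z_2 = (-0.3536,-0.3536,-0.8660)
J_v[:, 2] = z_2; J_ω[:, 2] = (0,0,0)
entry J[0][2] = -0.3536

-0.354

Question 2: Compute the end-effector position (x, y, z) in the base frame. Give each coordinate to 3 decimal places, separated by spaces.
-8.201 -2.544 -0.964

after link 1: o_1 = (-2.1213, -2.1213, 4.0000)
after link 2: o_2 = (-2.7337, -2.7337, 4.5000)
after link 3: o_3 = (-5.3727, -5.3727, 2.0359)
after link 4: o_4 = (-8.2011, -2.5442, -0.9641)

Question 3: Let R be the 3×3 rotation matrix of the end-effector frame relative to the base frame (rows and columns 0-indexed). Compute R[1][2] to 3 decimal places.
-0.707

End-effector z-axis (col 2 of R) = (-0.7071,-0.7071,0.0000)
R[1][2] = -0.7071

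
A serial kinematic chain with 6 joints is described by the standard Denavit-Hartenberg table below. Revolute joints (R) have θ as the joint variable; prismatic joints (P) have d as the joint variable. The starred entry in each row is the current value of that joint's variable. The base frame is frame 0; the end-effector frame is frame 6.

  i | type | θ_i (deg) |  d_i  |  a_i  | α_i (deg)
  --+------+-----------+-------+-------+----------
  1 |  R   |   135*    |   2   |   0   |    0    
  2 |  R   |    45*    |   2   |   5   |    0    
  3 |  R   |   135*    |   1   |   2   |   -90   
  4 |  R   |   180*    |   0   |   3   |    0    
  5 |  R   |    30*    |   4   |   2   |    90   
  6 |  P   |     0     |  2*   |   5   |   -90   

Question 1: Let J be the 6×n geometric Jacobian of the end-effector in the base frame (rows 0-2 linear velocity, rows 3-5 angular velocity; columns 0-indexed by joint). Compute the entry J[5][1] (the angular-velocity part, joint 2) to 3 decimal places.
axis z_1 = (0.0000,0.0000,1.0000); lever o_n−o_1 = (-7.8724,8.5292,4.7679)
cross product → J_v[:, 1] = (-8.5292,-7.8724,0.0000)
J_ω[:, 1] = z_1
entry J[5][1] = 1.0000

1.000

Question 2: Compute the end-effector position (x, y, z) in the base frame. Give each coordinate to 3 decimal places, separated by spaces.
after link 1: o_1 = (0.0000, 0.0000, 2.0000)
after link 2: o_2 = (-5.0000, 0.0000, 4.0000)
after link 3: o_3 = (-3.5858, -1.4142, 5.0000)
after link 4: o_4 = (-5.7071, 0.7071, 5.0000)
after link 5: o_5 = (-4.1034, 4.7603, 6.0000)
after link 6: o_6 = (-7.8724, 8.5292, 6.7679)

-7.872 8.529 6.768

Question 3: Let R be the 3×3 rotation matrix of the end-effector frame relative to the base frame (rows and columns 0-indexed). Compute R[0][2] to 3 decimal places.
0.707

End-effector z-axis (col 2 of R) = (0.7071,0.7071,0.0000)
R[0][2] = 0.7071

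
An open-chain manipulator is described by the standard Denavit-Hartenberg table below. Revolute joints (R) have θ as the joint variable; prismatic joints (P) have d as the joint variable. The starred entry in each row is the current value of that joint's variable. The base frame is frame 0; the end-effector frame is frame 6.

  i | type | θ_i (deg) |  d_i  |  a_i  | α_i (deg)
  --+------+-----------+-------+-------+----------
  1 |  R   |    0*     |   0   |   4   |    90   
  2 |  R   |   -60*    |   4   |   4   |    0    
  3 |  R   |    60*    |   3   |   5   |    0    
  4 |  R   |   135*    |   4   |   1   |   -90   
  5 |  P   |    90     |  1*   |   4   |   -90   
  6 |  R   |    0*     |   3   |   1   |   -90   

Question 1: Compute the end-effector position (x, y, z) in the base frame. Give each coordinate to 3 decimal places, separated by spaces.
after link 1: o_1 = (4.0000, 0.0000, 0.0000)
after link 2: o_2 = (6.0000, -4.0000, -3.4641)
after link 3: o_3 = (11.0000, -7.0000, -3.4641)
after link 4: o_4 = (10.2929, -11.0000, -2.7570)
after link 5: o_5 = (9.5858, -7.0000, -3.4641)
after link 6: o_6 = (11.7071, -6.0000, -5.5854)

11.707 -6.000 -5.585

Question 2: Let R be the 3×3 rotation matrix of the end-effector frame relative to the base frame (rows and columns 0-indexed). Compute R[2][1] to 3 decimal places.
End-effector y-axis (col 1 of R) = (-0.7071,-0.0000,0.7071)
R[2][1] = 0.7071

0.707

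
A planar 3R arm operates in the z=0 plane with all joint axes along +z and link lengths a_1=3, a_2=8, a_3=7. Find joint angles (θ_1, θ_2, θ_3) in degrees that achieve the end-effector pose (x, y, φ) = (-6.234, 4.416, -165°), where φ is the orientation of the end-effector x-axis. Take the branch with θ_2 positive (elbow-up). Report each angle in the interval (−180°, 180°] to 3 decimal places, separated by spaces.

wrist centre = target − a_3·(cos φ, sin φ) = (0.5275, 6.2277)
cos θ_2 = (39.0629−3²−8²)/(2·3·8) = -0.7070; θ_2 = 134.9932° (elbow-up)
β = atan2(6.2277,0.5275) = 85.1587°; ψ = atan2(5.6575,-2.6562) = 115.1499°
θ_1 = β − ψ = -29.9912°
θ_3 = φ − θ_1 − θ_2 = 89.9980° (wrapped to (-180°,180°])

-29.991 134.993 89.998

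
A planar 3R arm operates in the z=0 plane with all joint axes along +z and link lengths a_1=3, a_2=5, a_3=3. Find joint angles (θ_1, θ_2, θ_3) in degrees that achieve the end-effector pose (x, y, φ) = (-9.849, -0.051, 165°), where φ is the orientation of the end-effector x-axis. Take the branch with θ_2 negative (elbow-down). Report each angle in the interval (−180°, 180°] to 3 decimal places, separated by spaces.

-135.004 -59.991 -0.005

wrist centre = target − a_3·(cos φ, sin φ) = (-6.9512, -0.8275)
cos θ_2 = (49.0042−3²−5²)/(2·3·5) = 0.5001; θ_2 = -59.9908° (elbow-down)
β = atan2(-0.8275,-6.9512) = -173.2116°; ψ = atan2(-4.3297,5.5007) = -38.2071°
θ_1 = β − ψ = -135.0045°
θ_3 = φ − θ_1 − θ_2 = -0.0047° (wrapped to (-180°,180°])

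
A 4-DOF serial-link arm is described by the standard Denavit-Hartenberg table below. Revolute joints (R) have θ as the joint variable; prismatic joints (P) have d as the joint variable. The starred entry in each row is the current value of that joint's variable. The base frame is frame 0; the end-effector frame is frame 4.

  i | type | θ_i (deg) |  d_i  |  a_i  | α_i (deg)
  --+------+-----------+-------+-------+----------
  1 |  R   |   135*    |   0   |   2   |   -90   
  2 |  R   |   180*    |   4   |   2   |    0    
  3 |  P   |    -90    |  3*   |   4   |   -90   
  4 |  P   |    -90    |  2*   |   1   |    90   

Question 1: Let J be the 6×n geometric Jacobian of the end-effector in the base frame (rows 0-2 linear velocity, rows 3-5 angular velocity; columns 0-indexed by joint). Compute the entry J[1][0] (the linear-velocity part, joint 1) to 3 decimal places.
axis z_0 = ẑ; lever o_n−o_0 = (-4.2426,-7.0711,-4.0000)
cross product → J_v[:, 0] = (7.0711,-4.2426,0.0000)
J_ω[:, 0] = z_0
entry J[1][0] = -4.2426

-4.243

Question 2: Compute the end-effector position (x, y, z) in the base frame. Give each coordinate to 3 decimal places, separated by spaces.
after link 1: o_1 = (-1.4142, 1.4142, 0.0000)
after link 2: o_2 = (-2.8284, -2.8284, 0.0000)
after link 3: o_3 = (-4.9497, -4.9497, -4.0000)
after link 4: o_4 = (-4.2426, -7.0711, -4.0000)

-4.243 -7.071 -4.000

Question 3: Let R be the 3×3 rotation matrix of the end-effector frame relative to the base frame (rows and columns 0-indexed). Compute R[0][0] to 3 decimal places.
End-effector x-axis (col 0 of R) = (-0.7071,-0.7071,0.0000)
R[0][0] = -0.7071

-0.707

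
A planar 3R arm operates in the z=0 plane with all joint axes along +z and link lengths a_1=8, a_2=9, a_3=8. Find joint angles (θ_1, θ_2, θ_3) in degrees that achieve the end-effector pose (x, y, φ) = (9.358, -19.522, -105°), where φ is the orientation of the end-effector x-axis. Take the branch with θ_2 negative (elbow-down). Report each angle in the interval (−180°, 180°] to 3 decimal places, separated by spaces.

-30.007 -29.987 -45.006

wrist centre = target − a_3·(cos φ, sin φ) = (11.4286, -11.7946)
cos θ_2 = (269.7242−8²−9²)/(2·8·9) = 0.8661; θ_2 = -29.9868° (elbow-down)
β = atan2(-11.7946,11.4286) = -45.9030°; ψ = atan2(-4.4982,15.7953) = -15.8960°
θ_1 = β − ψ = -30.0070°
θ_3 = φ − θ_1 − θ_2 = -45.0062° (wrapped to (-180°,180°])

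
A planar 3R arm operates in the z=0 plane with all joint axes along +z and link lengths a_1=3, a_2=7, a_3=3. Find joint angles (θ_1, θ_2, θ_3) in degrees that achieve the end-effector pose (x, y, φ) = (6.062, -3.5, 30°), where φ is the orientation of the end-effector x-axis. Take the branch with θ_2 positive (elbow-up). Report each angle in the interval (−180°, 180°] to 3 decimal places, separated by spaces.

wrist centre = target − a_3·(cos φ, sin φ) = (3.4639, -5.0000)
cos θ_2 = (36.9988−3²−7²)/(2·3·7) = -0.5000; θ_2 = 120.0019° (elbow-up)
β = atan2(-5.0000,3.4639) = -55.2864°; ψ = atan2(6.0621,-0.5002) = 94.7170°
θ_1 = β − ψ = -150.0034°
θ_3 = φ − θ_1 − θ_2 = 60.0015° (wrapped to (-180°,180°])

-150.003 120.002 60.001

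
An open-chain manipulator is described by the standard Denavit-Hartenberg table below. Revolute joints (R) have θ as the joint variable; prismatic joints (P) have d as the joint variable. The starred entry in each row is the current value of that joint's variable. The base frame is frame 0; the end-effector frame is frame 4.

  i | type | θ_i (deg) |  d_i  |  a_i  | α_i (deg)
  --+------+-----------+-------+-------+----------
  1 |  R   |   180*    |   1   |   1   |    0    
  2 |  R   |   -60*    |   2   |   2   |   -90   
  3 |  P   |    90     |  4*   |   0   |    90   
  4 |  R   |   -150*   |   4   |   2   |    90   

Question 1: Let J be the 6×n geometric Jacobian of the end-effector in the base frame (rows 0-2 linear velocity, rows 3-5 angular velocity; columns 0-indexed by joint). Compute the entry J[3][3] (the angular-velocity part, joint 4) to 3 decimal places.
axis z_3 = (-0.5000,0.8660,0.0000); lever o_n−o_3 = (-1.1340,3.9641,1.7321)
cross product → J_v[:, 3] = (1.5000,0.8660,-1.0000)
J_ω[:, 3] = z_3
entry J[3][3] = -0.5000

-0.500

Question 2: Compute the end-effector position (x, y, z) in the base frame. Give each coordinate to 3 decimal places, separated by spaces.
-6.598 3.696 4.732

after link 1: o_1 = (-1.0000, 0.0000, 1.0000)
after link 2: o_2 = (-2.0000, 1.7321, 3.0000)
after link 3: o_3 = (-5.4641, -0.2679, 3.0000)
after link 4: o_4 = (-6.5981, 3.6962, 4.7321)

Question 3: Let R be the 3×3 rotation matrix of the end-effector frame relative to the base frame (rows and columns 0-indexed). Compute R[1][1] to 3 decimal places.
0.866

End-effector y-axis (col 1 of R) = (-0.5000,0.8660,0.0000)
R[1][1] = 0.8660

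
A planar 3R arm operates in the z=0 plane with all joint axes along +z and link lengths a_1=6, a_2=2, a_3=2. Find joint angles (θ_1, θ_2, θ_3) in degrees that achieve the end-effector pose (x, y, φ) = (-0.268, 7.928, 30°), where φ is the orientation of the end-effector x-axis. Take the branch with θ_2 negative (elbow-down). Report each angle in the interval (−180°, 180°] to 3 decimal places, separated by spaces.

wrist centre = target − a_3·(cos φ, sin φ) = (-2.0001, 6.9280)
cos θ_2 = (51.9974−6²−2²)/(2·6·2) = 0.4999; θ_2 = -60.0072° (elbow-down)
β = atan2(6.9280,-2.0001) = 106.1029°; ψ = atan2(-1.7322,6.9998) = -13.8993°
θ_1 = β − ψ = 120.0022°
θ_3 = φ − θ_1 − θ_2 = -29.9950° (wrapped to (-180°,180°])

120.002 -60.007 -29.995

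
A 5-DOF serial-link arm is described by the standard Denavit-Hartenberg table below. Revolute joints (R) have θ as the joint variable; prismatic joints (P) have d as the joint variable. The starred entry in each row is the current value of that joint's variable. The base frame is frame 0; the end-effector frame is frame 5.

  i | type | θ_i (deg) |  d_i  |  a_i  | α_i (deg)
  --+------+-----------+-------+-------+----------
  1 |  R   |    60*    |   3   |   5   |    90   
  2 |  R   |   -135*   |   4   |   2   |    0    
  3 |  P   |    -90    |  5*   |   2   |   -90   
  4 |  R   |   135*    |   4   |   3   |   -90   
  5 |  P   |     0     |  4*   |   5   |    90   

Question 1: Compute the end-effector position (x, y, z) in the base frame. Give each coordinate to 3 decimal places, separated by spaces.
8.016 1.542 -5.828

after link 1: o_1 = (2.5000, 4.3301, 3.0000)
after link 2: o_2 = (5.2570, 1.1054, 1.5858)
after link 3: o_3 = (8.8800, -2.6194, 3.0000)
after link 4: o_4 = (6.3787, -2.7092, -1.3284)
after link 5: o_5 = (8.0163, 1.5415, -5.8284)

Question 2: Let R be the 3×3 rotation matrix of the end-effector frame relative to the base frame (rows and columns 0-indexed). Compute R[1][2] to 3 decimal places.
-0.612

End-effector z-axis (col 2 of R) = (-0.3536,-0.6124,-0.7071)
R[1][2] = -0.6124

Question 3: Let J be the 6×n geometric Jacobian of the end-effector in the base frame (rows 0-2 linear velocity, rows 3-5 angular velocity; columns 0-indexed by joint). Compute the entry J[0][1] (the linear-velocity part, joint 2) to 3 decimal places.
axis z_1 = (0.8660,-0.5000,0.0000); lever o_n−o_1 = (5.5163,-2.7886,-8.8284)
cross product → J_v[:, 1] = (4.4142,7.6456,0.3431)
J_ω[:, 1] = z_1
entry J[0][1] = 4.4142

4.414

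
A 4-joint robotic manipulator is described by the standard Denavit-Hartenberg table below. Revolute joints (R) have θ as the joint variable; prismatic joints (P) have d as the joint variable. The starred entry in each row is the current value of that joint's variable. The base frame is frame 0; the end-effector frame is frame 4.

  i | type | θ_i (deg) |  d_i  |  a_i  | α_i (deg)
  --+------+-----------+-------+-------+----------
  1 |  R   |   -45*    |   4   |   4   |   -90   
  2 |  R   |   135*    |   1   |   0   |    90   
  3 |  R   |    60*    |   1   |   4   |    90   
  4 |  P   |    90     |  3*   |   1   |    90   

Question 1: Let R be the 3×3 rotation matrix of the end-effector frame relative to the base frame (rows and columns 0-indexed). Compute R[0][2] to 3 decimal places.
End-effector z-axis (col 2 of R) = (0.3624,0.8624,-0.3536)
R[0][2] = 0.3624

0.362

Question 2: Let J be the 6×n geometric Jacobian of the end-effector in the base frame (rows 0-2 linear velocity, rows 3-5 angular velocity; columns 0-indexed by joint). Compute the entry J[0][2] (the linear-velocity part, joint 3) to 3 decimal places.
axis z_2 = (0.5000,-0.5000,-0.7071); lever o_n−o_2 = (0.0898,2.6879,-4.6655)
cross product → J_v[:, 2] = (4.2334,2.2693,1.3888)
J_ω[:, 2] = z_2
entry J[0][2] = 4.2334

4.233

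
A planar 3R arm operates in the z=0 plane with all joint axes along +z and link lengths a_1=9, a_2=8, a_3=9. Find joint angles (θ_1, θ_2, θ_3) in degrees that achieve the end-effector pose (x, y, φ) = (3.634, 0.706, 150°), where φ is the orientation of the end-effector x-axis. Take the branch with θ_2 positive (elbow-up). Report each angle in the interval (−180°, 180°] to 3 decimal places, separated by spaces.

wrist centre = target − a_3·(cos φ, sin φ) = (11.4282, -3.7940)
cos θ_2 = (144.9988−9²−8²)/(2·9·8) = -0.0000; θ_2 = 90.0005° (elbow-up)
β = atan2(-3.7940,11.4282) = -18.3654°; ψ = atan2(8.0000,8.9999) = 41.6337°
θ_1 = β − ψ = -59.9991°
θ_3 = φ − θ_1 − θ_2 = 119.9987° (wrapped to (-180°,180°])

-59.999 90.000 119.999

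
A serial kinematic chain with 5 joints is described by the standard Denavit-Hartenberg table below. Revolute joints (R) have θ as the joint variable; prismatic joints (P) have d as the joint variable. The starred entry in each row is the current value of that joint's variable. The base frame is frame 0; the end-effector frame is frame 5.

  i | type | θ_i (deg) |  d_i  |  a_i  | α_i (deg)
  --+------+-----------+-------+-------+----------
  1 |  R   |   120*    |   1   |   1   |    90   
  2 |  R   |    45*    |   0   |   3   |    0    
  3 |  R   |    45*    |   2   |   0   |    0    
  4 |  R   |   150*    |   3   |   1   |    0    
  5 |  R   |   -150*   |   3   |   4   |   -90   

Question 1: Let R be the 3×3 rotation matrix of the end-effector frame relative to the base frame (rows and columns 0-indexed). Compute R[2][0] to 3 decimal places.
1.000

End-effector x-axis (col 0 of R) = (-0.0000,0.0000,1.0000)
R[2][0] = 1.0000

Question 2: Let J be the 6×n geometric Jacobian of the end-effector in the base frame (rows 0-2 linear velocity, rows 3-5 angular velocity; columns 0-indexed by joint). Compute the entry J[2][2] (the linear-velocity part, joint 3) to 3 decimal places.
-0.500

axis z_2 = (0.8660,0.5000,0.0000); lever o_n−o_2 = (7.1782,3.5670,3.1340)
cross product → J_v[:, 2] = (1.5670,-2.7141,-0.5000)
J_ω[:, 2] = z_2
entry J[2][2] = -0.5000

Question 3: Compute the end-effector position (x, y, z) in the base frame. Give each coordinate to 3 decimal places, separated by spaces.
after link 1: o_1 = (-0.5000, 0.8660, 1.0000)
after link 2: o_2 = (-1.5607, 2.7031, 3.1213)
after link 3: o_3 = (0.1714, 3.7031, 3.1213)
after link 4: o_4 = (3.0195, 4.7701, 2.2553)
after link 5: o_5 = (5.6175, 6.2701, 6.2553)

5.618 6.270 6.255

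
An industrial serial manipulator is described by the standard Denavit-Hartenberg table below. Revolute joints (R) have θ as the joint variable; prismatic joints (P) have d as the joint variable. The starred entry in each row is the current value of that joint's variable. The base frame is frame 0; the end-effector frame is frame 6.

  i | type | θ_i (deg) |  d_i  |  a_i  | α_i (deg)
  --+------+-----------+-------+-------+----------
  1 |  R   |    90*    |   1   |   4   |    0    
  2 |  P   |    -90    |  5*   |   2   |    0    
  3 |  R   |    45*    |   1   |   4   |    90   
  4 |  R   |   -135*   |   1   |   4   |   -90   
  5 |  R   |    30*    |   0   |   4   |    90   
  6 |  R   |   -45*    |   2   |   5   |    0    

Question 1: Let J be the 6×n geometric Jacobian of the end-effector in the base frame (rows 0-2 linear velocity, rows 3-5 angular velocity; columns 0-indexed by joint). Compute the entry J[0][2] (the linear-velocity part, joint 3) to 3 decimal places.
axis z_2 = (0.0000,0.0000,1.0000); lever o_n−o_2 = (-5.4347,-3.9700,-4.6501)
cross product → J_v[:, 2] = (3.9700,-5.4347,0.0000)
J_ω[:, 2] = z_2
entry J[0][2] = 3.9700

3.970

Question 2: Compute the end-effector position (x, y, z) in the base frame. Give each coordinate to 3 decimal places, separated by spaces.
-3.435 0.030 1.350

after link 1: o_1 = (0.0000, 4.0000, 1.0000)
after link 2: o_2 = (2.0000, 4.0000, 6.0000)
after link 3: o_3 = (4.8284, 6.8284, 7.0000)
after link 4: o_4 = (3.5355, 4.1213, 4.1716)
after link 5: o_5 = (0.3893, 3.8035, 1.7221)
after link 6: o_6 = (-3.4347, 0.0300, 1.3499)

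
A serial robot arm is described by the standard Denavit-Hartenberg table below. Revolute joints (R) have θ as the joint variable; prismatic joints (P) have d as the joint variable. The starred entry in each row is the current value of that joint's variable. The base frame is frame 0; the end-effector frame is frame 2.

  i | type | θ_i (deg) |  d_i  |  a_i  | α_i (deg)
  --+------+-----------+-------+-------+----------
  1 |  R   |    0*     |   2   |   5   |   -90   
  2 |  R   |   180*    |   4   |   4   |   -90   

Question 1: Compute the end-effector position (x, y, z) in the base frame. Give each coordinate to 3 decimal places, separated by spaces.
1.000 4.000 2.000

after link 1: o_1 = (5.0000, 0.0000, 2.0000)
after link 2: o_2 = (1.0000, 4.0000, 2.0000)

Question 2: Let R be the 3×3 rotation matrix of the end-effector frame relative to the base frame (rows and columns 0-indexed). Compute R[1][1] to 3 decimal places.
-1.000

End-effector y-axis (col 1 of R) = (-0.0000,-1.0000,0.0000)
R[1][1] = -1.0000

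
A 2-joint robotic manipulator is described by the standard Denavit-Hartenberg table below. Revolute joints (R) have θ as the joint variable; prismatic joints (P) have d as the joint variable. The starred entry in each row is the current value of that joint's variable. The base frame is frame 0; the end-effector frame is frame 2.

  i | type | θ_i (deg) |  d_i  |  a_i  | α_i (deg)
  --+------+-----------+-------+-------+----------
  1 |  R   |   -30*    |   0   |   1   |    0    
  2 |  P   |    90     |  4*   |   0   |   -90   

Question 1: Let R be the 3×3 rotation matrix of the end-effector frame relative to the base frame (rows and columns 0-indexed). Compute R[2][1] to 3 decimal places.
End-effector y-axis (col 1 of R) = (-0.0000,0.0000,-1.0000)
R[2][1] = -1.0000

-1.000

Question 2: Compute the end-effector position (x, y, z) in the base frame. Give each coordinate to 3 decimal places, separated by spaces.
0.866 -0.500 4.000

after link 1: o_1 = (0.8660, -0.5000, 0.0000)
after link 2: o_2 = (0.8660, -0.5000, 4.0000)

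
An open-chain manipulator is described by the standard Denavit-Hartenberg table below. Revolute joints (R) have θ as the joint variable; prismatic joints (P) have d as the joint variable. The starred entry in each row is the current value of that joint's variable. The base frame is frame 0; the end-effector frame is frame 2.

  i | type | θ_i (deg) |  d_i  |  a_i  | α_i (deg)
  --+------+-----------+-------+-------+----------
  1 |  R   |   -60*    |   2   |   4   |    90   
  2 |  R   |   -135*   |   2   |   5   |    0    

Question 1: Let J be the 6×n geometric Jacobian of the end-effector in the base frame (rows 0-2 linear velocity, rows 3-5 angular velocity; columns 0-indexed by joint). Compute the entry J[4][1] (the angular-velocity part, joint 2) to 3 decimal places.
-0.500

axis z_1 = (-0.8660,-0.5000,0.0000); lever o_n−o_1 = (-3.4998,2.0619,-3.5355)
cross product → J_v[:, 1] = (1.7678,-3.0619,-3.5355)
J_ω[:, 1] = z_1
entry J[4][1] = -0.5000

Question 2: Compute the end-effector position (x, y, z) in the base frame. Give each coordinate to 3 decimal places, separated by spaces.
after link 1: o_1 = (2.0000, -3.4641, 2.0000)
after link 2: o_2 = (-1.4998, -1.4022, -1.5355)

-1.500 -1.402 -1.536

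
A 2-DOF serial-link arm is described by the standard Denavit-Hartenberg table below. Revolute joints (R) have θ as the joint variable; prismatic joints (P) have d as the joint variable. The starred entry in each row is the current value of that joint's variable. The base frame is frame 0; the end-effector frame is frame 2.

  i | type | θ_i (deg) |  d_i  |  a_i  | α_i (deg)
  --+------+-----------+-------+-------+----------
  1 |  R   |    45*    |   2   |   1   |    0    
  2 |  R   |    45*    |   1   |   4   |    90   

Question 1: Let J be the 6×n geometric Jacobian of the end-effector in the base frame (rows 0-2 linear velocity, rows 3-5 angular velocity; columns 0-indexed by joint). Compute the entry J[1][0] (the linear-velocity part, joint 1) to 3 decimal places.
axis z_0 = ẑ; lever o_n−o_0 = (0.7071,4.7071,3.0000)
cross product → J_v[:, 0] = (-4.7071,0.7071,0.0000)
J_ω[:, 0] = z_0
entry J[1][0] = 0.7071

0.707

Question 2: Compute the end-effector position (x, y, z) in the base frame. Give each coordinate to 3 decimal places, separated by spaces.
0.707 4.707 3.000

after link 1: o_1 = (0.7071, 0.7071, 2.0000)
after link 2: o_2 = (0.7071, 4.7071, 3.0000)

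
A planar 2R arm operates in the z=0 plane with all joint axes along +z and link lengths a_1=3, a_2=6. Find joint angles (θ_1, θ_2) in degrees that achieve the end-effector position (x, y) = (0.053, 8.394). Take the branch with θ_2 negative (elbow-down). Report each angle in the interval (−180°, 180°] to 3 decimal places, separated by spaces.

cos θ_2 = (70.4620−3²−6²)/(2·3·6) = 0.7073; θ_2 = -44.9860° (elbow-down)
β = atan2(8.3940,0.0530) = 89.6382°; ψ = atan2(-4.2416,7.2437) = -30.3515°
θ_1 = β − ψ = 119.9898°

119.990 -44.986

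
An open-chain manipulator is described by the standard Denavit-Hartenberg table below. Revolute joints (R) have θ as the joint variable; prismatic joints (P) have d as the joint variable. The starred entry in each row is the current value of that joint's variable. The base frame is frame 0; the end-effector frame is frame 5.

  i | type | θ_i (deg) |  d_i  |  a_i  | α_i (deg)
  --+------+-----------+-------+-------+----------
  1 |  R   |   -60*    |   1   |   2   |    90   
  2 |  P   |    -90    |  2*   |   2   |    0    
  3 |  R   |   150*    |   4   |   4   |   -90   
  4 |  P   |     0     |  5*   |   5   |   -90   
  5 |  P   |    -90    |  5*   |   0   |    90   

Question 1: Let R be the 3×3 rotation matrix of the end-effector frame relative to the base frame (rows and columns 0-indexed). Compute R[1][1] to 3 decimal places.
End-effector y-axis (col 1 of R) = (0.8660,0.5000,0.0000)
R[1][1] = 0.5000

0.500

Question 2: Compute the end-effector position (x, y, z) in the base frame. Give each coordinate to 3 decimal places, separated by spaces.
0.219 -2.379 9.294

after link 1: o_1 = (1.0000, -1.7321, 1.0000)
after link 2: o_2 = (-0.7321, -2.7321, -1.0000)
after link 3: o_3 = (-3.1962, -6.4641, 2.4641)
after link 4: o_4 = (-4.1112, -4.8792, 9.2942)
after link 5: o_5 = (0.2189, -2.3792, 9.2942)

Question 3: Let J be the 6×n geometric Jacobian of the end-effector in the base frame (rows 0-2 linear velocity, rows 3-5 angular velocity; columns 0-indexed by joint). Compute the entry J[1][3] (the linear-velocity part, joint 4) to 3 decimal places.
0.750

prismatic axis z_3 = (-0.4330,0.7500,0.5000)
J_v[:, 3] = z_3; J_ω[:, 3] = (0,0,0)
entry J[1][3] = 0.7500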